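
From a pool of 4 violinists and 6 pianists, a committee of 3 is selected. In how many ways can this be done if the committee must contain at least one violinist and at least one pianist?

96

Unrestricted: C(10,3) = 120 ways to pick any 3 of the 10.
Subtract selections that omit an entire group: no violinists → C(6,3) = 20; no pianists → C(4,3) = 4.
Both groups omitted at once is impossible, so 120 − 24 = 96.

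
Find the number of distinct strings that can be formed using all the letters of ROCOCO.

ROCOCO has 6 letters with C appearing twice and O appearing 3 times.
Dividing 6! = 720 by 3!·2! = 12 for the repeated letters gives 60.

60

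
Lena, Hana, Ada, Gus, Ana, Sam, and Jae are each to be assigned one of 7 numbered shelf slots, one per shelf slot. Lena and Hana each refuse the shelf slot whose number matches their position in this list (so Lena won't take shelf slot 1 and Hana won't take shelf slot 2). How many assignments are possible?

3720

Let Aᵢ (for i ∈ {1, 2}) be the placements that put person i in their forbidden shelf slot. Any j of these fix j positions, leaving (7−j)! ways to fill the rest, and there are C(2,j) ways to pick which j.
By inclusion–exclusion, the number of valid placements is Σ_{j=0}^{2} (−1)^j C(2,j)·(7−j)!.
Computing: 5040 − 1440 + 120 = 3720.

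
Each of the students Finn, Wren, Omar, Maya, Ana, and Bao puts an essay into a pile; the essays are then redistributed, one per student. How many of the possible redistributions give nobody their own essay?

265

Count assignments avoiding every fixed point. For any j of the 6 students fixed to their own essay, the other 6−j can be arranged in (6−j)! ways.
By inclusion–exclusion this is Σ_{j=0}^{6} (−1)^j C(6,j)·(6−j)!.
Computing: 720 − 720 + 360 − 120 + 30 − 6 + 1 = 265.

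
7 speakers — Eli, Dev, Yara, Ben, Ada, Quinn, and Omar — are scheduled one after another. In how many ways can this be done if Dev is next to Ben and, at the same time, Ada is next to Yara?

Treat {Dev,Ben} as one block (2 orders) and {Ada,Yara} as another (2 orders).
That leaves 5 units to arrange: 2 × 2 × 5! = 4 × 120 = 480.

480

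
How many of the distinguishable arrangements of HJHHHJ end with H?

With the last slot taken by H, it remains to arrange the other 5 letters (JHHHJ).
Those 5 letters have H appearing 3 times and J appearing twice, giving (5)!/(3!·2!) = 10.

10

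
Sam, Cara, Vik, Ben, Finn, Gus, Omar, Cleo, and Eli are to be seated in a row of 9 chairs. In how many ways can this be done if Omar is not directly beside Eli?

282240

There are 9! = 362880 arrangements in all. If Omar and Eli are adjacent, merging them into one block gives 2·(8)! = 80640 arrangements.
Complementary counting: 362880 − 80640 = 282240.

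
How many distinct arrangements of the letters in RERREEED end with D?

35

With the last slot taken by D, it remains to arrange the other 7 letters (RERREEE).
Those 7 letters have E appearing 4 times and R appearing 3 times, giving (7)!/(4!·3!) = 35.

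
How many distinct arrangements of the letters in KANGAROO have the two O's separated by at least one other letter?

7560

There are 8!/(2!·2!) = 10080 arrangements of KANGAROO in total.
If the two O's are adjacent, glue them into one block, leaving 7 items to arrange: (7)!/(2!) = 2520 ways.
Subtracting, 10080 − 2520 = 7560 arrangements keep the O's apart.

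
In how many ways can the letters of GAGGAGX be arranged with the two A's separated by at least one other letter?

There are 7!/(4!·2!) = 105 arrangements of GAGGAGX in total.
Arrangements with the A's together: treat AA as one letter, giving (6)!/(4!) = 30.
Hence 105 − 30 = 75.

75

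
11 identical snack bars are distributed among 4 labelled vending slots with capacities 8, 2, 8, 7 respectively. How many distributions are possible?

By stars and bars, unrestricted non-negative solutions to x_1+…+x_4 = 11 number C(11+3,3) = 364.
Subtract solutions that violate a single cap (substitute x_i' = x_i − (cap_i+1)): x_1 ≥ 9 gives C(5,3) = 10; x_2 ≥ 3 gives C(11,3) = 165; x_3 ≥ 9 gives C(5,3) = 10; x_4 ≥ 8 gives C(6,3) = 20. Together 205.
Add back pairs where two caps are both exceeded: 0 + 0 + 0 + 0 + 1 + 0 = 1.
By inclusion–exclusion the count is 364 − 205 + 1 = 160.

160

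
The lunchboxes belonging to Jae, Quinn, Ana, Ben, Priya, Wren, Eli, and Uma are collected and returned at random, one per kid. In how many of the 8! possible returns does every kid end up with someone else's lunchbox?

14833

This is the derangement count D_8: permutations of 8 items with no fixed point.
By inclusion–exclusion this is Σ_{j=0}^{8} (−1)^j C(8,j)·(8−j)!.
Computing: 40320 − 40320 + 20160 − 6720 + 1680 − 336 + 56 − 8 + 1 = 14833.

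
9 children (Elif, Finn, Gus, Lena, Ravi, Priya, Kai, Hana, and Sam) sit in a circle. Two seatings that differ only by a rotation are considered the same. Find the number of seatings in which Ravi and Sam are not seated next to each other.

All circular seatings of 9 people number (8)! = 40320.
Seatings with Ravi beside Sam: treat them as a block with 2 internal orders, giving 2 × (7)! = 10080.
Subtracting, 40320 − 10080 = 30240.

30240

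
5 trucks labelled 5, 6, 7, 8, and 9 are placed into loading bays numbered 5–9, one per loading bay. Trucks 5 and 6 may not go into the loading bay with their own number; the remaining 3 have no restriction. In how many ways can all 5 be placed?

78

Let Aᵢ (for i ∈ {5, 6}) be the placements that put truck i in its forbidden loading bay. Any j of these fix j positions, leaving (5−j)! ways to fill the rest, and there are C(2,j) ways to pick which j.
By inclusion–exclusion, the number of valid placements is Σ_{j=0}^{2} (−1)^j C(2,j)·(5−j)!.
Computing: 120 − 48 + 6 = 78.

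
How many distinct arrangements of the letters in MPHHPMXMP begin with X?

With the first slot taken by X, it remains to arrange the other 8 letters (MPHHPMMP).
Those 8 letters have H appearing twice, M appearing 3 times, and P appearing 3 times, giving (8)!/(3!·3!·2!) = 560.

560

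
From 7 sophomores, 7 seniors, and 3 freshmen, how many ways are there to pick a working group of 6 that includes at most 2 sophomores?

6384

Split by how many sophomores are chosen (0 through 2).
Sum: C(7,0)·C(10,6) + C(7,1)·C(10,5) + C(7,2)·C(10,4) = 210 + 1764 + 4410 = 6384.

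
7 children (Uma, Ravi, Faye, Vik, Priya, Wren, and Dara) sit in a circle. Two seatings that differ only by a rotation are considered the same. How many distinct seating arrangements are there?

Fix one person's seat to break rotational symmetry; the remaining 6 people can be arranged in (6)! = 720 ways.

720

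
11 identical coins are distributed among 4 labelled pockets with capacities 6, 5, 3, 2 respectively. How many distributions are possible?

By stars and bars, unrestricted non-negative solutions to x_1+…+x_4 = 11 number C(11+3,3) = 364.
Subtract solutions that violate a single cap (substitute x_i' = x_i − (cap_i+1)): x_1 ≥ 7 gives C(7,3) = 35; x_2 ≥ 6 gives C(8,3) = 56; x_3 ≥ 4 gives C(10,3) = 120; x_4 ≥ 3 gives C(11,3) = 165. Together 376.
Add back pairs where two caps are both exceeded: 0 + 1 + 4 + 4 + 10 + 35 = 54.
By inclusion–exclusion the count is 364 − 376 + 54 = 42.

42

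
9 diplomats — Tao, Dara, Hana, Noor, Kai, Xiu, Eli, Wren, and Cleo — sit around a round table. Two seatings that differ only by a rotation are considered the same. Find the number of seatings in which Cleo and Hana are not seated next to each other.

Without the restriction there are (8)! = 40320 seatings.
Seatings with Cleo beside Hana: treat them as a block with 2 internal orders, giving 2 × (7)! = 10080.
Subtracting, 40320 − 10080 = 30240.

30240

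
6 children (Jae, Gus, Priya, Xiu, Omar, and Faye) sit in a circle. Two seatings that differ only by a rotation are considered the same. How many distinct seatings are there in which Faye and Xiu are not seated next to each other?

All circular seatings of 6 people number (5)! = 120.
Seatings with Faye beside Xiu: treat them as a block with 2 internal orders, giving 2 × (4)! = 48.
Subtracting, 120 − 48 = 72.

72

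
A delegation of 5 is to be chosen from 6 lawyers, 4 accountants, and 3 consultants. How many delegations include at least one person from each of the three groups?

Total 5-person selections from all 13: C(13,5) = 1287.
Subtract selections that omit an entire group: no lawyers → C(7,5) = 21; no accountants → C(9,5) = 126; no consultants → C(10,5) = 252.
Add back selections omitting two groups (i.e. drawn from a single group): C(6,5) + C(4,5) + C(3,5) = 6.
By inclusion–exclusion: 1287 − 399 + 6 = 894.

894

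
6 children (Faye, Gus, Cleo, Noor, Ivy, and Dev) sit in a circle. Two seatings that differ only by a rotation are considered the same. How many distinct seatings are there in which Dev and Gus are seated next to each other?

48

Treat {Dev, Gus} as one unit (2 internal orders) and seat the resulting 5 units around the table: (4)! circular arrangements.
So 2 × (4)! = 2 × 24 = 48.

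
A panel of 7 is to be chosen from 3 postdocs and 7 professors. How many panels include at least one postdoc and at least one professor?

Unrestricted: C(10,7) = 120 ways to pick any 7 of the 10.
Subtract selections that omit an entire group: no postdocs → C(7,7) = 1; no professors → C(3,7) = 0.
Both groups omitted at once is impossible, so 120 − 1 = 119.

119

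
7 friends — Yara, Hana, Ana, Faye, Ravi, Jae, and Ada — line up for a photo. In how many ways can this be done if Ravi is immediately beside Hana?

1440

Treat {Ravi, Hana} as a single unit. There are 6 units to order, and the pair itself can be ordered 2 ways.
So the count is 2·(6)! = 1440.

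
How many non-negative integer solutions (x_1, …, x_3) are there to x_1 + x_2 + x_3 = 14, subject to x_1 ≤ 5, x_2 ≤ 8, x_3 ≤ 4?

10

Ignoring the caps, the number of non-negative solutions to x_1+…+x_3 = 14 is C(16,2) = 120.
Subtract solutions that violate a single cap (substitute x_i' = x_i − (cap_i+1)): x_1 ≥ 6 gives C(10,2) = 45; x_2 ≥ 9 gives C(7,2) = 21; x_3 ≥ 5 gives C(11,2) = 55. Together 121.
Add back pairs where two caps are both exceeded: 0 + 10 + 1 = 11.
By inclusion–exclusion the count is 120 − 121 + 11 = 10.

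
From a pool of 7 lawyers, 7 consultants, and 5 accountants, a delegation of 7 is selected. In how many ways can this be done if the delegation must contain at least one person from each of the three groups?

45374

Unrestricted: C(19,7) = 50388 ways to pick any 7 of the 19.
Selections missing a whole group: no lawyers → C(12,7) = 792; no consultants → C(12,7) = 792; no accountants → C(14,7) = 3432.
Add back selections omitting two groups (i.e. drawn from a single group): C(7,7) + C(7,7) + C(5,7) = 2.
By inclusion–exclusion: 50388 − 5016 + 2 = 45374.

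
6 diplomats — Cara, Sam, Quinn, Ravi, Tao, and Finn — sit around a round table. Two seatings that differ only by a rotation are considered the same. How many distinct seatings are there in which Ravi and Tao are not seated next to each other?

72

All circular seatings of 6 people number (5)! = 120.
Those with Ravi next to Tao: fuse the pair into one unit and seat 5 units around a circle — 2·(4)! = 48.
Subtracting, 120 − 48 = 72.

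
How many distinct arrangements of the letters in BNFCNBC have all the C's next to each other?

Treat the 2 copies of C as a single block. The multiset to arrange is then {CC, B, B, F, N, N}, 6 items in all.
That gives (6)!/(2!·2!) = 180 arrangements.

180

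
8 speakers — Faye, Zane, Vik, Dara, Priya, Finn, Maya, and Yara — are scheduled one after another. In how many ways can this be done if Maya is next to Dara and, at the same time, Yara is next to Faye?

2880

Treat {Maya,Dara} as one block (2 orders) and {Yara,Faye} as another (2 orders).
That leaves 6 units to arrange: 2 × 2 × 6! = 4 × 720 = 2880.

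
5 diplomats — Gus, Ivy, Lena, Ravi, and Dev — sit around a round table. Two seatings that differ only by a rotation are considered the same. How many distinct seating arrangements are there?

Seat Gus anywhere (absorbing the rotational symmetry), then permute the other 4: (4)! = 24.

24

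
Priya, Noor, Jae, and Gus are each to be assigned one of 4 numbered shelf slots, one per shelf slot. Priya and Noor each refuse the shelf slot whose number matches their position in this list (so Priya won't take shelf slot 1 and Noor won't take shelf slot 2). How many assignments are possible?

14

Let Aᵢ (for i ∈ {1, 2}) be the placements that put person i in their forbidden shelf slot. Any j of these fix j positions, leaving (4−j)! ways to fill the rest, and there are C(2,j) ways to pick which j.
By inclusion–exclusion, the number of valid placements is Σ_{j=0}^{2} (−1)^j C(2,j)·(4−j)!.
Computing: 24 − 12 + 2 = 14.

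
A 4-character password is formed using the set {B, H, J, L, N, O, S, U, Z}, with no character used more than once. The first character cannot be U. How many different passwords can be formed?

The first character has 9−1 = 8 choices (anything except U).
The remaining 3 characters are filled from the other 8 symbols without repetition: 8 × 7 × 6 = 336.
Total: 8 × 336 = 2688.

2688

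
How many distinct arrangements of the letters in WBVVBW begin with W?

Fix W in the first position and arrange the remaining 5 letters.
Those 5 letters have B appearing twice and V appearing twice, giving (5)!/(2!·2!) = 30.

30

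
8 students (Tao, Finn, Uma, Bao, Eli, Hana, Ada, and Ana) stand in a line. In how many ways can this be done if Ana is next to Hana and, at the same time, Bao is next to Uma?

2880

Treat {Ana,Hana} as one block (2 orders) and {Bao,Uma} as another (2 orders).
That leaves 6 units to arrange: 2 × 2 × 6! = 4 × 720 = 2880.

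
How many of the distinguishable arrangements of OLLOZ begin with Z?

With the first slot taken by Z, it remains to arrange the other 4 letters (OLLO).
Those 4 letters have L appearing twice and O appearing twice, giving (4)!/(2!·2!) = 6.

6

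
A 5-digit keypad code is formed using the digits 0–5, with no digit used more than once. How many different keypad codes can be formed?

720

This is a permutation of 5 out of 6: P(6,5) = 6!/1!.
6 × 5 × 4 × 3 × 2 = 720.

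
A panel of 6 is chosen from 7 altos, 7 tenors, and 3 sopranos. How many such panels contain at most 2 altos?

6384

Split by how many altos are chosen (0 through 2).
Sum: C(7,0)·C(10,6) + C(7,1)·C(10,5) + C(7,2)·C(10,4) = 210 + 1764 + 4410 = 6384.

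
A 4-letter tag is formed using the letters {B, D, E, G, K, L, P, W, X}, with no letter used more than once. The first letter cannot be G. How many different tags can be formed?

2688

The first letter has 9−1 = 8 choices (anything except G).
The remaining 3 letters are filled from the other 8 symbols without repetition: 8 × 7 × 6 = 336.
Total: 8 × 336 = 2688.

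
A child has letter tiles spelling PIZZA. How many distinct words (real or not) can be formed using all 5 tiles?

60

The 5 letters of PIZZA have repeats: Z appearing twice.
So there are 5! / (2!) = 60 distinguishable arrangements.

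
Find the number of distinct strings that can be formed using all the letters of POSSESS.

Letter multiplicities in POSSESS: E×1, O×1, P×1, S×4.
So there are 7! / (4!) = 210 distinguishable arrangements.

210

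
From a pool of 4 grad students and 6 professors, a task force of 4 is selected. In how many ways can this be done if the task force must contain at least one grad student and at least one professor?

194

Total 4-person selections from all 10: C(10,4) = 210.
Subtract selections that omit an entire group: no grad students → C(6,4) = 15; no professors → C(4,4) = 1.
Both groups omitted at once is impossible, so 210 − 16 = 194.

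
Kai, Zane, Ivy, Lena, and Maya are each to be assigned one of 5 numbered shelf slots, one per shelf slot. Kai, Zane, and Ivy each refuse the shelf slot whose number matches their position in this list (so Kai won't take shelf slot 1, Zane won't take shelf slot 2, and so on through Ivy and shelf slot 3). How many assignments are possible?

Let Aᵢ (for i ∈ {1, 2, 3}) be the placements that put person i in their forbidden shelf slot. Any j of these fix j positions, leaving (5−j)! ways to fill the rest, and there are C(3,j) ways to pick which j.
By inclusion–exclusion, the number of valid placements is Σ_{j=0}^{3} (−1)^j C(3,j)·(5−j)!.
Computing: 120 − 72 + 18 − 2 = 64.

64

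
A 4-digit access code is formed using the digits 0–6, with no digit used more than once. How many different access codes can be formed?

840

This is a permutation of 4 out of 7: P(7,4) = 7!/3!.
That product is 7 × 6 × 5 × 4 = 840.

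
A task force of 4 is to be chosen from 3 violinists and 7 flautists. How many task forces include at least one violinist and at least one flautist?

With no constraint there are C(10,4) = 210 possible selections.
Selections missing a whole group: no violinists → C(7,4) = 35; no flautists → C(3,4) = 0.
Both groups omitted at once is impossible, so 210 − 35 = 175.

175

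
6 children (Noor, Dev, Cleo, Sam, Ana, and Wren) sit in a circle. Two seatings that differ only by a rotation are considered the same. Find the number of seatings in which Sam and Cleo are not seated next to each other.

Without the restriction there are (5)! = 120 seatings.
Seatings with Sam beside Cleo: treat them as a block with 2 internal orders, giving 2 × (4)! = 48.
Subtracting, 120 − 48 = 72.

72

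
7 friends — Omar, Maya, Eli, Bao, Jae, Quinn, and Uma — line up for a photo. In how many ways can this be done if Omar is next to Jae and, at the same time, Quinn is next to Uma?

480

Treat {Omar,Jae} as one block (2 orders) and {Quinn,Uma} as another (2 orders).
That leaves 5 units to arrange: 2 × 2 × 5! = 4 × 120 = 480.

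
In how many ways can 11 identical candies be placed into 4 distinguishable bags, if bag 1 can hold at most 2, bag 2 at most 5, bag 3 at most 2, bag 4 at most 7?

By stars and bars, unrestricted non-negative solutions to x_1+…+x_4 = 11 number C(11+3,3) = 364.
Subtract solutions that violate a single cap (substitute x_i' = x_i − (cap_i+1)): x_1 ≥ 3 gives C(11,3) = 165; x_2 ≥ 6 gives C(8,3) = 56; x_3 ≥ 3 gives C(11,3) = 165; x_4 ≥ 8 gives C(6,3) = 20. Together 406.
Add back pairs where two caps are both exceeded: 10 + 56 + 1 + 10 + 0 + 1 = 78.
By inclusion–exclusion the count is 364 − 406 + 78 = 36.

36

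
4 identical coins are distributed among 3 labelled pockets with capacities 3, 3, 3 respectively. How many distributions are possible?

12

Ignoring the caps, the number of non-negative solutions to x_1+…+x_3 = 4 is C(6,2) = 15.
Subtract solutions that violate a single cap (substitute x_i' = x_i − (cap_i+1)): x_1 ≥ 4 gives C(2,2) = 1; x_2 ≥ 4 gives C(2,2) = 1; x_3 ≥ 4 gives C(2,2) = 1. Together 3.
No two caps can be exceeded simultaneously, so the pair terms are all 0.
By inclusion–exclusion the count is 15 − 3 + 0 = 12.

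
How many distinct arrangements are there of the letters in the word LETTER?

180

Letter multiplicities in LETTER: E×2, L×1, R×1, T×2.
Dividing 6! = 720 by 2!·2! = 4 for the repeated letters gives 180.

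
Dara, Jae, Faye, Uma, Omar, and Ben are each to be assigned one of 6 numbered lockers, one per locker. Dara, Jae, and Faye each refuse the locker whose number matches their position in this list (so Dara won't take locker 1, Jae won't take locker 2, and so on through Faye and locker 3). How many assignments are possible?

426

Let Aᵢ (for i ∈ {1, 2, 3}) be the placements that put person i in their forbidden locker. Any j of these fix j positions, leaving (6−j)! ways to fill the rest, and there are C(3,j) ways to pick which j.
By inclusion–exclusion, the number of valid placements is Σ_{j=0}^{3} (−1)^j C(3,j)·(6−j)!.
Computing: 720 − 360 + 72 − 6 = 426.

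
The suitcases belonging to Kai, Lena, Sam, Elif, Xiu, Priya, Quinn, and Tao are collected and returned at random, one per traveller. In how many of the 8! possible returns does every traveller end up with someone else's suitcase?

Let Aᵢ be the assignments in which traveller i gets their own suitcase. We want the size of the complement of A₁∪…∪A_8.
By inclusion–exclusion this is Σ_{j=0}^{8} (−1)^j C(8,j)·(8−j)!.
Computing: 40320 − 40320 + 20160 − 6720 + 1680 − 336 + 56 − 8 + 1 = 14833.

14833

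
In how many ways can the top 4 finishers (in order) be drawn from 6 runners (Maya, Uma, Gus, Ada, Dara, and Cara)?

There are 6 choices for 1st place, 5 for 2nd, and so on down to 3 for position 4.
That gives 6 × 5 × 4 × 3 = 360.

360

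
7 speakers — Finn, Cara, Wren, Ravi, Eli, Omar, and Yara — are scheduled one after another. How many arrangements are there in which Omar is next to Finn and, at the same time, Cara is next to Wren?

480

Treat {Omar,Finn} as one block (2 orders) and {Cara,Wren} as another (2 orders).
That leaves 5 units to arrange: 2 × 2 × 5! = 4 × 120 = 480.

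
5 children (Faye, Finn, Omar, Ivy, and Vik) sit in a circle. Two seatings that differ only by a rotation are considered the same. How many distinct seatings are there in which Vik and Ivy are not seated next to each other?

12

All circular seatings of 5 people number (4)! = 24.
Seatings with Vik beside Ivy: treat them as a block with 2 internal orders, giving 2 × (3)! = 12.
Subtracting, 24 − 12 = 12.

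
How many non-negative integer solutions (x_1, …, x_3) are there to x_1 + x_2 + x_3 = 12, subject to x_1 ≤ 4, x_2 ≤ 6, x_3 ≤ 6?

By stars and bars, unrestricted non-negative solutions to x_1+…+x_3 = 12 number C(12+2,2) = 91.
Subtract solutions that violate a single cap (substitute x_i' = x_i − (cap_i+1)): x_1 ≥ 5 gives C(9,2) = 36; x_2 ≥ 7 gives C(7,2) = 21; x_3 ≥ 7 gives C(7,2) = 21. Together 78.
Add back pairs where two caps are both exceeded: 1 + 1 + 0 = 2.
By inclusion–exclusion the count is 91 − 78 + 2 = 15.

15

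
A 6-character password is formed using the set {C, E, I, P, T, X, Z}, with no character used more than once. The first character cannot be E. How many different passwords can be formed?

4320

The first character has 7−1 = 6 choices (anything except E).
The remaining 5 characters are filled from the other 6 symbols without repetition: 6 × 5 × 4 × 3 × 2 = 720.
Total: 6 × 720 = 4320.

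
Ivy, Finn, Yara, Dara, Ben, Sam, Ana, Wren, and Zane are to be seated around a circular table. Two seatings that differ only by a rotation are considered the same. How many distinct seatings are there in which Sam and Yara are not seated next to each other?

Without the restriction there are (8)! = 40320 seatings.
Those with Sam next to Yara: fuse the pair into one unit and seat 8 units around a circle — 2·(7)! = 10080.
Subtracting, 40320 − 10080 = 30240.

30240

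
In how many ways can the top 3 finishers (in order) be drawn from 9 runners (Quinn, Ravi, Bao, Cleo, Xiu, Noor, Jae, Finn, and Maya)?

504

There are 9 choices for 1st place, 8 for 2nd, and 7 for 3rd.
That gives 9 × 8 × 7 = 504.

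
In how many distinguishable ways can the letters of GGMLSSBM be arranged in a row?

GGMLSSBM has 8 letters with G appearing twice, M appearing twice, and S appearing twice.
So there are 8! / (2!·2!·2!) = 5040 distinguishable arrangements.

5040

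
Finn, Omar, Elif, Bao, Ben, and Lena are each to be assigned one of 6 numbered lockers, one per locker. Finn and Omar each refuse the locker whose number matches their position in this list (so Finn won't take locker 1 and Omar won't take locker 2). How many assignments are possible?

Let Aᵢ (for i ∈ {1, 2}) be the placements that put person i in their forbidden locker. Any j of these fix j positions, leaving (6−j)! ways to fill the rest, and there are C(2,j) ways to pick which j.
By inclusion–exclusion, the number of valid placements is Σ_{j=0}^{2} (−1)^j C(2,j)·(6−j)!.
Computing: 720 − 240 + 24 = 504.

504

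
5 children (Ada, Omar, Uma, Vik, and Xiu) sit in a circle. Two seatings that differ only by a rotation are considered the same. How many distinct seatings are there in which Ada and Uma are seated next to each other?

Glue Ada and Uma into a block (2 internal orders). Seating 4 units around a circle gives (3)! arrangements.
So 2 × (3)! = 2 × 6 = 12.

12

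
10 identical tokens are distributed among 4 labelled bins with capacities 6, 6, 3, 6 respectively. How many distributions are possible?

142

Ignoring the caps, the number of non-negative solutions to x_1+…+x_4 = 10 is C(13,3) = 286.
Subtract solutions that violate a single cap (substitute x_i' = x_i − (cap_i+1)): x_1 ≥ 7 gives C(6,3) = 20; x_2 ≥ 7 gives C(6,3) = 20; x_3 ≥ 4 gives C(9,3) = 84; x_4 ≥ 7 gives C(6,3) = 20. Together 144.
No two caps can be exceeded simultaneously, so the pair terms are all 0.
By inclusion–exclusion the count is 286 − 144 + 0 = 142.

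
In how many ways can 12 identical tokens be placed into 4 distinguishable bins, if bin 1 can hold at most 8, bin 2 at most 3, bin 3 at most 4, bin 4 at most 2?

41

By stars and bars, unrestricted non-negative solutions to x_1+…+x_4 = 12 number C(12+3,3) = 455.
Subtract solutions that violate a single cap (substitute x_i' = x_i − (cap_i+1)): x_1 ≥ 9 gives C(6,3) = 20; x_2 ≥ 4 gives C(11,3) = 165; x_3 ≥ 5 gives C(10,3) = 120; x_4 ≥ 3 gives C(12,3) = 220. Together 525.
Add back pairs where two caps are both exceeded: 0 + 0 + 1 + 20 + 56 + 35 = 112.
Subtract triples: 0 + 0 + 0 + 1 = 1.
By inclusion–exclusion the count is 455 − 525 + 112 − 1 = 41.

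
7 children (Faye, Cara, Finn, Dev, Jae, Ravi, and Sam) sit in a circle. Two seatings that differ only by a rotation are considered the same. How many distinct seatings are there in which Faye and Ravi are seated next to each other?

Treat {Faye, Ravi} as one unit (2 internal orders) and seat the resulting 6 units around the table: (5)! circular arrangements.
So 2 × (5)! = 2 × 120 = 240.

240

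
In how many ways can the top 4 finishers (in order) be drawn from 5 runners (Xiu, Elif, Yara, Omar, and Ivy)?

120

This is an ordered selection of 4 from 5: P(5,4).
That gives 5 × 4 × 3 × 2 = 120.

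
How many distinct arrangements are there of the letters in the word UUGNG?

UUGNG has 5 letters with G appearing twice and U appearing twice.
The number of distinct arrangements is 5!/(2!·2!) = 120/4 = 30.

30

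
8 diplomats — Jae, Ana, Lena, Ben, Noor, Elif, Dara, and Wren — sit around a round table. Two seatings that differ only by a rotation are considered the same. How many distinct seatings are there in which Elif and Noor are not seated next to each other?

3600

Without the restriction there are (7)! = 5040 seatings.
Seatings with Elif beside Noor: treat them as a block with 2 internal orders, giving 2 × (6)! = 1440.
Subtracting, 5040 − 1440 = 3600.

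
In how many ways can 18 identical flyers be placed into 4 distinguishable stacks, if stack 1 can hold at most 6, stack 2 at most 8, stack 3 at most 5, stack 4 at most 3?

Ignoring the caps, the number of non-negative solutions to x_1+…+x_4 = 18 is C(21,3) = 1330.
Subtract solutions that violate a single cap (substitute x_i' = x_i − (cap_i+1)): x_1 ≥ 7 gives C(14,3) = 364; x_2 ≥ 9 gives C(12,3) = 220; x_3 ≥ 6 gives C(15,3) = 455; x_4 ≥ 4 gives C(17,3) = 680. Together 1719.
Add back pairs where two caps are both exceeded: 10 + 56 + 120 + 20 + 56 + 165 = 427.
Subtract triples: 0 + 0 + 4 + 0 = 4.
By inclusion–exclusion the count is 1330 − 1719 + 427 − 4 = 34.

34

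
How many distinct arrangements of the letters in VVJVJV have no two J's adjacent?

There are 6!/(4!·2!) = 15 arrangements of VVJVJV in total.
If the two J's are adjacent, glue them into one block, leaving 5 items to arrange: (5)!/(4!) = 5 ways.
Subtracting, 15 − 5 = 10 arrangements keep the J's apart.

10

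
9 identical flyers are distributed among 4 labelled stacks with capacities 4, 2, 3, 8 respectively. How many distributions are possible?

By stars and bars, unrestricted non-negative solutions to x_1+…+x_4 = 9 number C(9+3,3) = 220.
Subtract solutions that violate a single cap (substitute x_i' = x_i − (cap_i+1)): x_1 ≥ 5 gives C(7,3) = 35; x_2 ≥ 3 gives C(9,3) = 84; x_3 ≥ 4 gives C(8,3) = 56; x_4 ≥ 9 gives C(3,3) = 1. Together 176.
Add back pairs where two caps are both exceeded: 4 + 1 + 0 + 10 + 0 + 0 = 15.
By inclusion–exclusion the count is 220 − 176 + 15 = 59.

59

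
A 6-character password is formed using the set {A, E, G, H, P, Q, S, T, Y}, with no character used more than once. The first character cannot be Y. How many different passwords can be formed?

The first character has 9−1 = 8 choices (anything except Y).
The remaining 5 characters are filled from the other 8 symbols without repetition: 8 × 7 × 6 × 5 × 4 = 6720.
Total: 8 × 6720 = 53760.

53760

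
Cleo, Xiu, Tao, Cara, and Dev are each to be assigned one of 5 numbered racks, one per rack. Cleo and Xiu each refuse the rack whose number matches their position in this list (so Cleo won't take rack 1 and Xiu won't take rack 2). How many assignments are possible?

78

Let Aᵢ (for i ∈ {1, 2}) be the placements that put person i in their forbidden rack. Any j of these fix j positions, leaving (5−j)! ways to fill the rest, and there are C(2,j) ways to pick which j.
By inclusion–exclusion, the number of valid placements is Σ_{j=0}^{2} (−1)^j C(2,j)·(5−j)!.
Computing: 120 − 48 + 6 = 78.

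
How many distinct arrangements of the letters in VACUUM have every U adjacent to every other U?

120

Treat the 2 copies of U as a single block. The multiset to arrange is then {UU, A, C, M, V}, 5 items in all.
All 5 items are distinct, so there are (5)! = 120 arrangements.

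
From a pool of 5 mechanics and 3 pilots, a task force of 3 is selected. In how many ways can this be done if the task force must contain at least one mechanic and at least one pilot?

45

Total 3-person selections from all 8: C(8,3) = 56.
Selections missing a whole group: no mechanics → C(3,3) = 1; no pilots → C(5,3) = 10.
Both groups omitted at once is impossible, so 56 − 11 = 45.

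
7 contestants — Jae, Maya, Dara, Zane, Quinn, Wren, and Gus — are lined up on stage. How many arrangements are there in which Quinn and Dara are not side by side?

3600

There are 7! = 5040 arrangements in all. If Quinn and Dara are adjacent, merging them into one block gives 2·(6)! = 1440 arrangements.
So 5040 − 1440 = 3600 arrangements keep them apart.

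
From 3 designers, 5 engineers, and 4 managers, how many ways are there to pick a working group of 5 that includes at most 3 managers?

784

Split by how many managers are chosen (0 through 3).
Sum: C(4,0)·C(8,5) + C(4,1)·C(8,4) + C(4,2)·C(8,3) + C(4,3)·C(8,2) = 56 + 280 + 336 + 112 = 784.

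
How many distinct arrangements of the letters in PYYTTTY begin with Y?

Fix Y in the first position and arrange the remaining 6 letters.
Those 6 letters have T appearing 3 times and Y appearing twice, giving (6)!/(3!·2!) = 60.

60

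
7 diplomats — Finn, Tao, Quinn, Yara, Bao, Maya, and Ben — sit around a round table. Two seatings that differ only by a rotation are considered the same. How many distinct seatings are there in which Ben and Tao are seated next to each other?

Treat {Ben, Tao} as one unit (2 internal orders) and seat the resulting 6 units around the table: (5)! circular arrangements.
So 2 × (5)! = 2 × 120 = 240.

240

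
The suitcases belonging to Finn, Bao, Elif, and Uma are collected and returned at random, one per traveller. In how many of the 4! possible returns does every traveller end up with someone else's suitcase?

Let Aᵢ be the assignments in which traveller i gets their own suitcase. We want the size of the complement of A₁∪…∪A_4.
By inclusion–exclusion this is Σ_{j=0}^{4} (−1)^j C(4,j)·(4−j)!.
Computing: 24 − 24 + 12 − 4 + 1 = 9.

9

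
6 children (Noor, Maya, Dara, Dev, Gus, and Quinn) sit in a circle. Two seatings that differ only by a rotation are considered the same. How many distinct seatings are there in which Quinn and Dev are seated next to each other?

48

Glue Quinn and Dev into a block (2 internal orders). Seating 5 units around a circle gives (4)! arrangements.
So 2 × (4)! = 2 × 24 = 48.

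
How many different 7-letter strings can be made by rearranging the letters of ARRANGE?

Letter multiplicities in ARRANGE: A×2, E×1, G×1, N×1, R×2.
So there are 7! / (2!·2!) = 1260 distinguishable arrangements.

1260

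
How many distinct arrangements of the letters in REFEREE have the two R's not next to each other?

75

There are 7!/(4!·2!) = 105 arrangements of REFEREE in total.
Arrangements with the R's together: treat RR as one letter, giving (6)!/(4!) = 30.
Hence 105 − 30 = 75.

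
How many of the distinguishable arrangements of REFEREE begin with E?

60

Fix E in the first position and arrange the remaining 6 letters.
Those 6 letters have E appearing 3 times and R appearing twice, giving (6)!/(3!·2!) = 60.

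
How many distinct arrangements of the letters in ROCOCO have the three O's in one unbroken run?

12

Treat the 3 copies of O as a single block. The multiset to arrange is then {OOO, C, C, R}, 4 items in all.
That gives (4)!/(2!) = 12 arrangements.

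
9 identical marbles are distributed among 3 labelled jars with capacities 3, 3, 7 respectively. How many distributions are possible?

13

By stars and bars, unrestricted non-negative solutions to x_1+…+x_3 = 9 number C(9+2,2) = 55.
Subtract solutions that violate a single cap (substitute x_i' = x_i − (cap_i+1)): x_1 ≥ 4 gives C(7,2) = 21; x_2 ≥ 4 gives C(7,2) = 21; x_3 ≥ 8 gives C(3,2) = 3. Together 45.
Add back pairs where two caps are both exceeded: 3 + 0 + 0 = 3.
By inclusion–exclusion the count is 55 − 45 + 3 = 13.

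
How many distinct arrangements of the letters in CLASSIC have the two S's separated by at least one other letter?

900

There are 7!/(2!·2!) = 1260 arrangements of CLASSIC in total.
If the two S's are adjacent, glue them into one block, leaving 6 items to arrange: (6)!/(2!) = 360 ways.
Subtracting, 1260 − 360 = 900 arrangements keep the S's apart.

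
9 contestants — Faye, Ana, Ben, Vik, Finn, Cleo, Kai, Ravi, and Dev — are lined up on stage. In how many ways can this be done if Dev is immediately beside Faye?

Place the 7 others and the Dev-Faye pair as 8 objects in a line; the pair has 2 internal arrangements.
So the count is 2·(8)! = 80640.

80640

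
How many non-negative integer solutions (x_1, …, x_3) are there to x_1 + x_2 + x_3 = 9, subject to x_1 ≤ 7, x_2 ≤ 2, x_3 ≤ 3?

9

By stars and bars, unrestricted non-negative solutions to x_1+…+x_3 = 9 number C(9+2,2) = 55.
Subtract solutions that violate a single cap (substitute x_i' = x_i − (cap_i+1)): x_1 ≥ 8 gives C(3,2) = 3; x_2 ≥ 3 gives C(8,2) = 28; x_3 ≥ 4 gives C(7,2) = 21. Together 52.
Add back pairs where two caps are both exceeded: 0 + 0 + 6 = 6.
By inclusion–exclusion the count is 55 − 52 + 6 = 9.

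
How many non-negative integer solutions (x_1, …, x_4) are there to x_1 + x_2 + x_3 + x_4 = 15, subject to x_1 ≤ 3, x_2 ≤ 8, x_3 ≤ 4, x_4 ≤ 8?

110

By stars and bars, unrestricted non-negative solutions to x_1+…+x_4 = 15 number C(15+3,3) = 816.
Subtract solutions that violate a single cap (substitute x_i' = x_i − (cap_i+1)): x_1 ≥ 4 gives C(14,3) = 364; x_2 ≥ 9 gives C(9,3) = 84; x_3 ≥ 5 gives C(13,3) = 286; x_4 ≥ 9 gives C(9,3) = 84. Together 818.
Add back pairs where two caps are both exceeded: 10 + 84 + 10 + 4 + 0 + 4 = 112.
By inclusion–exclusion the count is 816 − 818 + 112 = 110.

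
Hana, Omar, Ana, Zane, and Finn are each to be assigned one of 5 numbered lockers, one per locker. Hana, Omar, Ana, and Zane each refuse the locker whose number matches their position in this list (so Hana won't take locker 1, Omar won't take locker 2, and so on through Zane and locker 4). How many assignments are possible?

53

Let Aᵢ (for 1 ≤ i ≤ 4) be the placements that put person i in their forbidden locker. Any j of these fix j positions, leaving (5−j)! ways to fill the rest, and there are C(4,j) ways to pick which j.
By inclusion–exclusion, the number of valid placements is Σ_{j=0}^{4} (−1)^j C(4,j)·(5−j)!.
Computing: 120 − 96 + 36 − 8 + 1 = 53.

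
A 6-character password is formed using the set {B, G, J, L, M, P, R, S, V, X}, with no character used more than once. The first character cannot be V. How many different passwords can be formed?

136080

The first character has 10−1 = 9 choices (anything except V).
The remaining 5 characters are filled from the other 9 symbols without repetition: 9 × 8 × 7 × 6 × 5 = 15120.
Total: 9 × 15120 = 136080.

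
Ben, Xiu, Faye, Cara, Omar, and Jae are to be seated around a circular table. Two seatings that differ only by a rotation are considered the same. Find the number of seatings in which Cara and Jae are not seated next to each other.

Without the restriction there are (5)! = 120 seatings.
Seatings with Cara beside Jae: treat them as a block with 2 internal orders, giving 2 × (4)! = 48.
Subtracting, 120 − 48 = 72.

72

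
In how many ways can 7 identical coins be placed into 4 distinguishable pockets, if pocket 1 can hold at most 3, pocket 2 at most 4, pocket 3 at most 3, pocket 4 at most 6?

Without the upper bounds there are C(10,3) = 120 ways to split 7 among 4 pockets.
Subtract solutions that violate a single cap (substitute x_i' = x_i − (cap_i+1)): x_1 ≥ 4 gives C(6,3) = 20; x_2 ≥ 5 gives C(5,3) = 10; x_3 ≥ 4 gives C(6,3) = 20; x_4 ≥ 7 gives C(3,3) = 1. Together 51.
No two caps can be exceeded simultaneously, so the pair terms are all 0.
By inclusion–exclusion the count is 120 − 51 + 0 = 69.

69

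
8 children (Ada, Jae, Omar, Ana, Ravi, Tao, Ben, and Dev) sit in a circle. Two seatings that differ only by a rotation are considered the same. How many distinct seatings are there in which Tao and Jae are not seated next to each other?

All circular seatings of 8 people number (7)! = 5040.
Those with Tao next to Jae: fuse the pair into one unit and seat 7 units around a circle — 2·(6)! = 1440.
Subtracting, 5040 − 1440 = 3600.

3600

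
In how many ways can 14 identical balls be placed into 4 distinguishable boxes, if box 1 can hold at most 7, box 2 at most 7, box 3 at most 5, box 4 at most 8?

Without the upper bounds there are C(17,3) = 680 ways to split 14 among 4 boxes.
Subtract solutions that violate a single cap (substitute x_i' = x_i − (cap_i+1)): x_1 ≥ 8 gives C(9,3) = 84; x_2 ≥ 8 gives C(9,3) = 84; x_3 ≥ 6 gives C(11,3) = 165; x_4 ≥ 9 gives C(8,3) = 56. Together 389.
Add back pairs where two caps are both exceeded: 0 + 1 + 0 + 1 + 0 + 0 = 2.
By inclusion–exclusion the count is 680 − 389 + 2 = 293.

293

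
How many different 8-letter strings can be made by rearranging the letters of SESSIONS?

SESSIONS has 8 letters with S appearing 4 times.
So there are 8! / (4!) = 1680 distinguishable arrangements.

1680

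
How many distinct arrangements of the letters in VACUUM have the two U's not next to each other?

Total arrangements of VACUUM: 6!/(2!) = 360.
Arrangements with the U's together: treat UU as one letter, giving (5)! = 120.
Hence 360 − 120 = 240.

240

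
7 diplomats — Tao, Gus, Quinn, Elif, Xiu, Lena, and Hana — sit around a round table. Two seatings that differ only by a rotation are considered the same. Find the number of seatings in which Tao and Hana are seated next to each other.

240

Treat {Tao, Hana} as one unit (2 internal orders) and seat the resulting 6 units around the table: (5)! circular arrangements.
So 2 × (5)! = 2 × 120 = 240.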